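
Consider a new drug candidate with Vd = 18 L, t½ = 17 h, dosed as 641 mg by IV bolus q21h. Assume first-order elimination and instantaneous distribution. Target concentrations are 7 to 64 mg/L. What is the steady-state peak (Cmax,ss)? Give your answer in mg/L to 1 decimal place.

61.9 mg/L

Over one 21-h interval, 21/17 ≈ 1.2353 half-lives elapse, leaving f ≈ 0.4248 of each dose.
Accumulation ratio R = 1/(1 − f) ≈ 1/0.5752 ≈ 1.7385.
Each bolus raises the concentration by D/Vd = 641/18 ≈ 35.611 mg/L.
Cmax,ss = C₀/(1 − f) ≈ 35.611/0.5752 ≈ 61.911 mg/L.
Peak 61.9 mg/L vs MTC 64 mg/L: below toxic threshold.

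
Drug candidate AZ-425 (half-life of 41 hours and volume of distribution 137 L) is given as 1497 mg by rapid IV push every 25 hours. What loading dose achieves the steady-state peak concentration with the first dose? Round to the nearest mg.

f = (1/2)^(25/41) ≈ 0.655307; accumulation ratio R = 1/(1−f) ≈ 2.90113.
Loading dose to hit Cmax,ss on first dose: D_load = D_maint·R ≈ 1497 × 2.90113 ≈ 4342.99 mg.

4343 mg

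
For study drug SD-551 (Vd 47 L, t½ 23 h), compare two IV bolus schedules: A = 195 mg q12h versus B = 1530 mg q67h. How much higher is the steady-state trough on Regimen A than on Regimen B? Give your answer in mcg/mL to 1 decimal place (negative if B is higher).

4.5 mcg/mL

Regimen A: f = (1/2)^(12/23) ≈ 0.6965; Cmin,ss = (195/47)·f/(1−f) ≈ 9.521 mcg/mL.
Regimen B: f = (1/2)^(67/23) ≈ 0.1328; Cmin,ss = (1530/47)·f/(1−f) ≈ 4.985 mcg/mL.
Difference ≈ 9.521 − 4.985 ≈ 4.536 mcg/mL.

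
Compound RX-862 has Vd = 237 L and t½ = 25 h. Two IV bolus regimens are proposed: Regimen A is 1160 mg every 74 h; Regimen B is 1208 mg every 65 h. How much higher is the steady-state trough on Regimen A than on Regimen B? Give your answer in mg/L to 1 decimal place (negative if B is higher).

Regimen A: f = (1/2)^(74/25) ≈ 0.1285; Cmin,ss = (1160/237)·f/(1−f) ≈ 0.722 mg/L.
Regimen B: f = (1/2)^(65/25) ≈ 0.1649; Cmin,ss = (1208/237)·f/(1−f) ≈ 1.006 mg/L.
Difference ≈ 0.722 − 1.006 ≈ -0.284 mg/L.

-0.3 mg/L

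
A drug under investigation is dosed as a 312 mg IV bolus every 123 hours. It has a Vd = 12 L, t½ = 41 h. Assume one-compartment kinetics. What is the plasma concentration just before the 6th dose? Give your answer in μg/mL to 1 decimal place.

f = (1/2)^(τ/t½) = (1/2)^(123/41) ≈ 0.1250.
C₀ = D/Vd = 312/12 ≈ 26.000 μg/mL.
Before the 6th dose, 5 doses have been given. Superposition: Cmin = C₀·(f + f² + … + f^5).
≈ 26.000 × (0.1250 + 0.0156 + 0.0020 + 0.0002 + 0.0000) ≈ 26.000 × 0.1428 ≈ 3.713 μg/mL.

3.7 μg/mL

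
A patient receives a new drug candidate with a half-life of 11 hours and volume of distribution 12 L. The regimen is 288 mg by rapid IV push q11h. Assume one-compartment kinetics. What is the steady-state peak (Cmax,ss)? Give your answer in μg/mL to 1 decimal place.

τ = 11 h = 1 half-life, so f = (1/2)^1 = 0.5.
At steady state, R = 1/(1 − 0.5) = 2/1.
Single-dose peak C₀ = D/Vd = 288/12 = 24 μg/mL.
Steady-state peak Cmax,ss = C₀·R = 24 × 2/1 ≈ 48.000 μg/mL.

48.0 μg/mL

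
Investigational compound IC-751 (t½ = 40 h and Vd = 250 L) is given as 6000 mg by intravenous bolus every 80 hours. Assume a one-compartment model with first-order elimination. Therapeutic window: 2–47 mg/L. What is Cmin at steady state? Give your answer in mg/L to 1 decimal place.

τ = 80 h = 2 half-lives, so f = (1/2)^2 = 0.25.
At steady state, R = 1/(1 − 0.25) = 4/3.
Single-dose peak C₀ = D/Vd = 6000/250 = 24 mg/L.
Steady-state peak Cmax,ss = C₀·R = 24 × 4/3 ≈ 32.000 mg/L.
Steady-state trough Cmin,ss = Cmax,ss·f ≈ 32.000 × 0.25 ≈ 8.000 mg/L.
Trough 8.0 mg/L vs MEC 2 mg/L: adequate.

8.0 mg/L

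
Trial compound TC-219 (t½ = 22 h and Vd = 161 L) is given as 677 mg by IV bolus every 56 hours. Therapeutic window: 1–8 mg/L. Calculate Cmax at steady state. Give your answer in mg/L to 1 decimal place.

τ/t½ = 56/22 ≈ 2.5455, so fraction remaining f = (1/2)^(56/22) ≈ 0.1713.
Accumulation ratio R = 1/(1 − f) ≈ 1/0.8287 ≈ 1.2067.
Each bolus raises the concentration by D/Vd = 677/161 ≈ 4.205 mg/L.
Steady-state peak Cmax,ss = C₀·R ≈ 4.205 × 1.2067 ≈ 5.074 mg/L.
Peak 5.1 mg/L vs MTC 8 mg/L: below toxic threshold.

5.1 mg/L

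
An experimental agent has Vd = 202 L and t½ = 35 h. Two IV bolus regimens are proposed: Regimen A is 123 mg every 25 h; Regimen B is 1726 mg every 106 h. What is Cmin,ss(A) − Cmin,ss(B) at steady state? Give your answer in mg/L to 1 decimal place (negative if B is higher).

-0.2 mg/L

Regimen A: f = (1/2)^(25/35) ≈ 0.6095; Cmin,ss = (123/202)·f/(1−f) ≈ 0.950 mg/L.
Regimen B: f = (1/2)^(106/35) ≈ 0.1225; Cmin,ss = (1726/202)·f/(1−f) ≈ 1.193 mg/L.
Difference ≈ 0.950 − 1.193 ≈ -0.243 mg/L.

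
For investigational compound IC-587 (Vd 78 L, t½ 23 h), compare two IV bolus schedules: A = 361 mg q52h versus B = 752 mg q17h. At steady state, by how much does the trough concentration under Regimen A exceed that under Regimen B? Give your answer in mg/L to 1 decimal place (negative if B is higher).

Regimen A: f = (1/2)^(52/23) ≈ 0.2086; Cmin,ss = (361/78)·f/(1−f) ≈ 1.220 mg/L.
Regimen B: f = (1/2)^(17/23) ≈ 0.5991; Cmin,ss = (752/78)·f/(1−f) ≈ 14.407 mg/L.
Difference ≈ 1.220 − 14.407 ≈ -13.187 mg/L.

-13.2 mg/L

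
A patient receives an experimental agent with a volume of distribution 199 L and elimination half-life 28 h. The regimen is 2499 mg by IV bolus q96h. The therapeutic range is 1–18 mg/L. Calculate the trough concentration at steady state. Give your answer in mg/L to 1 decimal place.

1.3 mg/L

k = ln2/t½ = ln2/28 ≈ 0.024755 h⁻¹; fraction remaining f = e^(−kτ) = e^(−0.024755×96) ≈ 0.0929.
Single-dose peak C₀ = D/Vd = 2499/199 ≈ 12.558 mg/L.
Steady-state trough Cmin,ss = C₀·f/(1−f) ≈ 12.558 × 0.0929/0.9071 ≈ 1.286 mg/L.
Trough 1.3 mg/L vs MEC 1 mg/L: adequate.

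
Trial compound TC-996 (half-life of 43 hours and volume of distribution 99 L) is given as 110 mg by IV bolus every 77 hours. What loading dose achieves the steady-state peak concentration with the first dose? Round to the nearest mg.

f = (1/2)^(77/43) ≈ 0.289032; accumulation ratio R = 1/(1−f) ≈ 1.40653.
Loading dose to hit Cmax,ss on first dose: D_load = D_maint·R ≈ 110 × 1.40653 ≈ 154.72 mg.

155 mg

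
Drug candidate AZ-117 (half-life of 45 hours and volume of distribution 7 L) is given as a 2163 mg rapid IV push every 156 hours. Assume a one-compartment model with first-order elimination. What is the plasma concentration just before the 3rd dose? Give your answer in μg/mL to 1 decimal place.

30.5 μg/mL

f = (1/2)^(τ/t½) = (1/2)^(156/45) ≈ 0.0905.
C₀ = D/Vd = 2163/7 ≈ 309.000 μg/mL.
Before the 3rd dose, 2 doses have been given. Superposition: Cmin = C₀·(f + f²).
≈ 309.000 × (0.0905 + 0.0082) ≈ 309.000 × 0.0987 ≈ 30.498 μg/mL.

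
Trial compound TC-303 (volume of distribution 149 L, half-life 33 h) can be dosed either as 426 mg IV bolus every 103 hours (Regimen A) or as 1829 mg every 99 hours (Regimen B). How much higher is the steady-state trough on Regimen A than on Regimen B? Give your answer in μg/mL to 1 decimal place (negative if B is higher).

-1.4 μg/mL

Regimen A: f = (1/2)^(103/33) ≈ 0.1149; Cmin,ss = (426/149)·f/(1−f) ≈ 0.371 μg/mL.
Regimen B: f = (1/2)^(99/33) ≈ 0.1250; Cmin,ss = (1829/149)·f/(1−f) ≈ 1.754 μg/mL.
Difference ≈ 0.371 − 1.754 ≈ -1.383 μg/mL.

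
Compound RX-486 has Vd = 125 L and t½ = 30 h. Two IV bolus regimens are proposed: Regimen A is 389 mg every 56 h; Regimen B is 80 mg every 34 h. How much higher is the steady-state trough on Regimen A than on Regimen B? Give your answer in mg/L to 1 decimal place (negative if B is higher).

0.6 mg/L

Regimen A: f = (1/2)^(56/30) ≈ 0.2742; Cmin,ss = (389/125)·f/(1−f) ≈ 1.176 mg/L.
Regimen B: f = (1/2)^(34/30) ≈ 0.4559; Cmin,ss = (80/125)·f/(1−f) ≈ 0.536 mg/L.
Difference ≈ 1.176 − 0.536 ≈ 0.640 mg/L.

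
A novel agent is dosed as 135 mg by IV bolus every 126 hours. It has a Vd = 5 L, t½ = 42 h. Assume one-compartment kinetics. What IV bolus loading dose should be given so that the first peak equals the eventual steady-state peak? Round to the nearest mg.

154 mg

f = (1/2)^(126/42) ≈ 0.125000; accumulation ratio R = 1/(1−f) ≈ 1.14286.
Loading dose to hit Cmax,ss on first dose: D_load = D_maint·R ≈ 135 × 1.14286 ≈ 154.29 mg.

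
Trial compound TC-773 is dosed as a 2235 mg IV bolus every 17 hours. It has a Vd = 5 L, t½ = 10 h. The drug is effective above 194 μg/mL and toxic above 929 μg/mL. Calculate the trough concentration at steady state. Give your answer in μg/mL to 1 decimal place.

τ/t½ = 17/10 ≈ 1.7, so fraction remaining f = (1/2)^(17/10) ≈ 0.3078.
At steady state, accumulation factor R = 1/(1 − e^(−kτ)) ≈ 1.4447.
Each bolus raises the concentration by D/Vd = 2235/5 ≈ 447.000 μg/mL.
Cmax,ss = C₀/(1 − f) ≈ 447.000/0.6922 ≈ 645.767 μg/mL.
One interval later, Cmin,ss = Cmax,ss·e^(−kτ) ≈ 645.767 × 0.3078 ≈ 198.767 μg/mL.
Trough 198.8 μg/mL vs MEC 194 μg/mL: adequate.

198.8 μg/mL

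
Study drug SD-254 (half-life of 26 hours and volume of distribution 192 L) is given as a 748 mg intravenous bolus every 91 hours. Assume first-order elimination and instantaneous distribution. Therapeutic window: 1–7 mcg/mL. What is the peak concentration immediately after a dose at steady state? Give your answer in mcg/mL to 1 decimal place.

4.3 mcg/mL

k = ln2/t½ = ln2/26 ≈ 0.026660 h⁻¹; fraction remaining f = e^(−kτ) = e^(−0.026660×91) ≈ 0.0884.
Accumulation ratio R = 1/(1 − f) ≈ 1/0.9116 ≈ 1.0970.
Single-dose peak C₀ = D/Vd = 748/192 ≈ 3.896 mcg/mL.
Steady-state peak Cmax,ss = C₀·R ≈ 3.896 × 1.0970 ≈ 4.274 mcg/mL.
Peak 4.3 mcg/mL vs MTC 7 mcg/mL: below toxic threshold.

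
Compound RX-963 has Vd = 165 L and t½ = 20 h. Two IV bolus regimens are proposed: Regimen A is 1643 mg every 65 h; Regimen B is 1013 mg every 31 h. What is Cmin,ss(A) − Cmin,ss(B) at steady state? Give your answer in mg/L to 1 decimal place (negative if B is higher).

-2.0 mg/L

Regimen A: f = (1/2)^(65/20) ≈ 0.1051; Cmin,ss = (1643/165)·f/(1−f) ≈ 1.169 mg/L.
Regimen B: f = (1/2)^(31/20) ≈ 0.3415; Cmin,ss = (1013/165)·f/(1−f) ≈ 3.184 mg/L.
Difference ≈ 1.169 − 3.184 ≈ -2.015 mg/L.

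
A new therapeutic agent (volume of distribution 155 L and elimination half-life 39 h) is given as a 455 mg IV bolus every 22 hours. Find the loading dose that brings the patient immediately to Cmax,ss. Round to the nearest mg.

f = (1/2)^(22/39) ≈ 0.676376; accumulation ratio R = 1/(1−f) ≈ 3.09001.
Loading dose to hit Cmax,ss on first dose: D_load = D_maint·R ≈ 455 × 3.09001 ≈ 1405.95 mg.

1406 mg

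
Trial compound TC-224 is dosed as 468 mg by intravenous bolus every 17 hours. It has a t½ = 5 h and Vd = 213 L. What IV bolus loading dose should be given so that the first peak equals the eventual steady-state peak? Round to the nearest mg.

f = (1/2)^(17/5) ≈ 0.094732; accumulation ratio R = 1/(1−f) ≈ 1.10465.
Loading dose to hit Cmax,ss on first dose: D_load = D_maint·R ≈ 468 × 1.10465 ≈ 516.98 mg.

517 mg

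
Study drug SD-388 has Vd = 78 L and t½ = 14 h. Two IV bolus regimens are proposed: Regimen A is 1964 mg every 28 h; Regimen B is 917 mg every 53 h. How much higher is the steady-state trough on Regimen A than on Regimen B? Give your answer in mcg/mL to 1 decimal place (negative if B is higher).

Regimen A: f = (1/2)^(28/14) ≈ 0.2500; Cmin,ss = (1964/78)·f/(1−f) ≈ 8.393 mcg/mL.
Regimen B: f = (1/2)^(53/14) ≈ 0.0725; Cmin,ss = (917/78)·f/(1−f) ≈ 0.919 mcg/mL.
Difference ≈ 8.393 − 0.919 ≈ 7.474 mcg/mL.

7.5 mcg/mL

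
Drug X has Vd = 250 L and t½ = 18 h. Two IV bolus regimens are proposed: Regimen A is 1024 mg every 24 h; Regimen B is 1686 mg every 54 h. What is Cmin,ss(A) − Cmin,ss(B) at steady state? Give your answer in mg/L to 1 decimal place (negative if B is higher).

1.7 mg/L

Regimen A: f = (1/2)^(24/18) ≈ 0.3969; Cmin,ss = (1024/250)·f/(1−f) ≈ 2.696 mg/L.
Regimen B: f = (1/2)^(54/18) ≈ 0.1250; Cmin,ss = (1686/250)·f/(1−f) ≈ 0.963 mg/L.
Difference ≈ 2.696 − 0.963 ≈ 1.733 mg/L.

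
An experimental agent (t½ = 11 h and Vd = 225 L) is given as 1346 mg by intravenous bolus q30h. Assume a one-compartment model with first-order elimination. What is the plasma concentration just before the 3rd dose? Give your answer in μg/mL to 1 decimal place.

1.0 μg/mL

f = (1/2)^(τ/t½) = (1/2)^(30/11) ≈ 0.1510.
C₀ = D/Vd = 1346/225 ≈ 5.982 μg/mL.
Before the 3rd dose, 2 doses have been given. Superposition: Cmin = C₀·(f + f²).
≈ 5.982 × (0.1510 + 0.0228) ≈ 5.982 × 0.1738 ≈ 1.040 μg/mL.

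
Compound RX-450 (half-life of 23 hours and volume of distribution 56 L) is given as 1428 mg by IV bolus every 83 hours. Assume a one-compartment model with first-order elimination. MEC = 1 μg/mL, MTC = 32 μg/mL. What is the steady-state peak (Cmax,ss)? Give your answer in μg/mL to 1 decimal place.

τ/t½ = 83/23 ≈ 3.6087, so fraction remaining f = (1/2)^(83/23) ≈ 0.0820.
At steady state, accumulation factor R = 1/(1 − e^(−kτ)) ≈ 1.0893.
Single-dose peak C₀ = D/Vd = 1428/56 ≈ 25.500 μg/mL.
Cmax,ss = C₀/(1 − f) ≈ 25.500/0.9180 ≈ 27.778 μg/mL.
Peak 27.8 μg/mL vs MTC 32 μg/mL: below toxic threshold.

27.8 μg/mL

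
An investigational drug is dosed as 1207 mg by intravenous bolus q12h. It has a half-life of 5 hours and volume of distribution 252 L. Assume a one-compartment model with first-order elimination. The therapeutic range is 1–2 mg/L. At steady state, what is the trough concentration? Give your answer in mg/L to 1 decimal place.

τ/t½ = 12/5 ≈ 2.4, so fraction remaining f = (1/2)^(12/5) ≈ 0.1895.
Each bolus raises the concentration by D/Vd = 1207/252 ≈ 4.790 mg/L.
Steady-state trough Cmin,ss = C₀·f/(1−f) ≈ 4.790 × 0.1895/0.8105 ≈ 1.120 mg/L.
Trough 1.1 mg/L vs MEC 1 mg/L: adequate.

1.1 mg/L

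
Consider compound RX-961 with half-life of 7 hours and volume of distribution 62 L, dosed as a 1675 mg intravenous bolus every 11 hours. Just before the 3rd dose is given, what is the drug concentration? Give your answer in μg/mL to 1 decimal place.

12.1 μg/mL

f = (1/2)^(τ/t½) = (1/2)^(11/7) ≈ 0.3365.
C₀ = D/Vd = 1675/62 ≈ 27.016 μg/mL.
Before the 3rd dose, 2 doses have been given. Superposition: Cmin = C₀·(f + f²).
≈ 27.016 × (0.3365 + 0.1132) ≈ 27.016 × 0.4497 ≈ 12.149 μg/mL.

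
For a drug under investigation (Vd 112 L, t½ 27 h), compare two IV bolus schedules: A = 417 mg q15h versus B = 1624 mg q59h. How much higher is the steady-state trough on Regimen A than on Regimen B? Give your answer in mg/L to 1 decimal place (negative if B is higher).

Regimen A: f = (1/2)^(15/27) ≈ 0.6804; Cmin,ss = (417/112)·f/(1−f) ≈ 7.926 mg/L.
Regimen B: f = (1/2)^(59/27) ≈ 0.2199; Cmin,ss = (1624/112)·f/(1−f) ≈ 4.087 mg/L.
Difference ≈ 7.926 − 4.087 ≈ 3.839 mg/L.

3.8 mg/L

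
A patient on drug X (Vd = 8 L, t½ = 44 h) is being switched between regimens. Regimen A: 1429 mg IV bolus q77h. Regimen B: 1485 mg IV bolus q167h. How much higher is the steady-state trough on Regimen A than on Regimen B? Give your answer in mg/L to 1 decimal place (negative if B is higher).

61.2 mg/L

Regimen A: f = (1/2)^(77/44) ≈ 0.2973; Cmin,ss = (1429/8)·f/(1−f) ≈ 75.573 mg/L.
Regimen B: f = (1/2)^(167/44) ≈ 0.0720; Cmin,ss = (1485/8)·f/(1−f) ≈ 14.402 mg/L.
Difference ≈ 75.573 − 14.402 ≈ 61.171 mg/L.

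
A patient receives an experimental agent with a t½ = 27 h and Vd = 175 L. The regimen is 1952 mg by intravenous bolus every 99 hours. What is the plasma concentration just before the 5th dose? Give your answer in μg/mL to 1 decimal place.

f = (1/2)^(τ/t½) = (1/2)^(99/27) ≈ 0.0787.
C₀ = D/Vd = 1952/175 ≈ 11.154 μg/mL.
Before the 5th dose, 4 doses have been given. Superposition: Cmin = C₀·(f + f² + … + f^4).
≈ 11.154 × (0.0787 + 0.0062 + 0.0005 + 0.0000) ≈ 11.154 × 0.0854 ≈ 0.953 μg/mL.

1.0 μg/mL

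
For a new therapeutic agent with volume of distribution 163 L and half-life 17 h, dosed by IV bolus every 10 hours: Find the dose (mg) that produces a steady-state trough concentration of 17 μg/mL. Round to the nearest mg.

1395 mg

τ/t½ = 10/17 ≈ 0.58824, so f = (1/2)^(10/17) ≈ 0.665156.
Cmin,ss = (D/Vd)·f/(1−f), so D = Cmin,ss·Vd·(1−f)/f.
D = 17 × 163 × (1−f)/f ≈ 17 × 163 × 0.50341 ≈ 1394.95 mg.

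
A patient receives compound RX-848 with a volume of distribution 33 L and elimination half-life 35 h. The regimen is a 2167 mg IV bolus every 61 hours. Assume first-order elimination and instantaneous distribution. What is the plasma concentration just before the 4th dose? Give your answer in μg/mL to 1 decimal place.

f = (1/2)^(τ/t½) = (1/2)^(61/35) ≈ 0.2988.
C₀ = D/Vd = 2167/33 ≈ 65.667 μg/mL.
Before the 4th dose, 3 doses have been given. Superposition: Cmin = C₀·(f + f² + … + f^3).
≈ 65.667 × (0.2988 + 0.0893 + 0.0267) ≈ 65.667 × 0.4148 ≈ 27.239 μg/mL.

27.2 μg/mL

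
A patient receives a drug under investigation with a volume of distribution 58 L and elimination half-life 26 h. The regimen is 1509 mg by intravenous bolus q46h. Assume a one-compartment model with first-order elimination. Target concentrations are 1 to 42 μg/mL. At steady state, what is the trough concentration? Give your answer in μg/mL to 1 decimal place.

10.8 μg/mL

τ/t½ = 46/26 ≈ 1.7692, so fraction remaining f = (1/2)^(46/26) ≈ 0.2934.
Single-dose peak C₀ = D/Vd = 1509/58 ≈ 26.017 μg/mL.
Steady-state trough Cmin,ss = C₀·f/(1−f) ≈ 26.017 × 0.2934/0.7066 ≈ 10.803 μg/mL.
Trough 10.8 μg/mL vs MEC 1 μg/mL: adequate.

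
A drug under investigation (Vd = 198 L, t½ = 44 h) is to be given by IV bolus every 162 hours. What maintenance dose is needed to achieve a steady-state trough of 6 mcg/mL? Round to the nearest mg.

τ/t½ = 162/44 ≈ 3.6818, so f = (1/2)^(162/44) ≈ 0.077922.
Cmin,ss = (D/Vd)·f/(1−f), so D = Cmin,ss·Vd·(1−f)/f.
D = 6 × 198 × (1−f)/f ≈ 6 × 198 × 11.83335 ≈ 14058.02 mg.

14058 mg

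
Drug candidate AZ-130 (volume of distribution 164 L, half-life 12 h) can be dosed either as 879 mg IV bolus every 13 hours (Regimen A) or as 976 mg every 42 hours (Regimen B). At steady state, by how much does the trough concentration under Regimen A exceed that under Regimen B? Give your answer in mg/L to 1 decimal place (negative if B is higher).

Regimen A: f = (1/2)^(13/12) ≈ 0.4719; Cmin,ss = (879/164)·f/(1−f) ≈ 4.789 mg/L.
Regimen B: f = (1/2)^(42/12) ≈ 0.0884; Cmin,ss = (976/164)·f/(1−f) ≈ 0.577 mg/L.
Difference ≈ 4.789 − 0.577 ≈ 4.212 mg/L.

4.2 mg/L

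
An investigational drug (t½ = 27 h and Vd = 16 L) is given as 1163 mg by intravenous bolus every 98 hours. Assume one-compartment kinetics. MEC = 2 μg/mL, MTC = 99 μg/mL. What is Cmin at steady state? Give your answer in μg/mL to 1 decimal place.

τ/t½ = 98/27 ≈ 3.6296, so fraction remaining f = (1/2)^(98/27) ≈ 0.0808.
Each bolus raises the concentration by D/Vd = 1163/16 ≈ 72.688 μg/mL.
Steady-state trough Cmin,ss = C₀·f/(1−f) ≈ 72.688 × 0.0808/0.9192 ≈ 6.389 μg/mL.
Trough 6.4 μg/mL vs MEC 2 μg/mL: adequate.

6.4 μg/mL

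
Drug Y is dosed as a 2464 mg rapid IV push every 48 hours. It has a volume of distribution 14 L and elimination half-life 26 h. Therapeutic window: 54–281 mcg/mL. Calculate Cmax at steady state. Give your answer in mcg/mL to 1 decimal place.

243.8 mcg/mL

Over one 48-h interval, 48/26 ≈ 1.8462 half-lives elapse, leaving f ≈ 0.2781 of each dose.
Accumulation ratio R = 1/(1 − f) ≈ 1/0.7219 ≈ 1.3852.
Single-dose peak C₀ = D/Vd = 2464/14 ≈ 176.000 mcg/mL.
Cmax,ss = C₀/(1 − f) ≈ 176.000/0.7219 ≈ 243.801 mcg/mL.
Peak 243.8 mcg/mL vs MTC 281 mcg/mL: below toxic threshold.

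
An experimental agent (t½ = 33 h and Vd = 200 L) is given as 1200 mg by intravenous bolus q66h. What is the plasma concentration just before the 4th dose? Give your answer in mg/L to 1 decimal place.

f = (1/2)^(τ/t½) = (1/2)^(66/33) ≈ 0.2500.
C₀ = D/Vd = 1200/200 ≈ 6.000 mg/L.
Before the 4th dose, 3 doses have been given. Superposition: Cmin = C₀·(f + f² + … + f^3).
≈ 6.000 × (0.2500 + 0.0625 + 0.0156) ≈ 6.000 × 0.3281 ≈ 1.969 mg/L.

2.0 mg/L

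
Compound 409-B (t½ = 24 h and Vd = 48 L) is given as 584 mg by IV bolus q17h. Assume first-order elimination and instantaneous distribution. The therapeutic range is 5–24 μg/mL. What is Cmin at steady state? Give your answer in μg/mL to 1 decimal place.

19.2 μg/mL

k = ln2/t½ = ln2/24 ≈ 0.028881 h⁻¹; fraction remaining f = e^(−kτ) = e^(−0.028881×17) ≈ 0.6120.
At steady state, accumulation factor R = 1/(1 − e^(−kτ)) ≈ 2.5773.
Single-dose peak C₀ = D/Vd = 584/48 ≈ 12.167 μg/mL.
Cmax,ss = C₀/(1 − f) ≈ 12.167/0.3880 ≈ 31.358 μg/mL.
Steady-state trough Cmin,ss = Cmax,ss·f ≈ 31.358 × 0.6120 ≈ 19.191 μg/mL.
Trough 19.2 μg/mL vs MEC 5 μg/mL: adequate.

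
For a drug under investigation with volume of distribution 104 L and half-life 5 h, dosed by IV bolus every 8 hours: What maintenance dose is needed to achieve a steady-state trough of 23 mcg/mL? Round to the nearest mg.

τ/t½ = 8/5 ≈ 1.6, so f = (1/2)^(8/5) ≈ 0.329877.
Cmin,ss = (D/Vd)·f/(1−f), so D = Cmin,ss·Vd·(1−f)/f.
D = 23 × 104 × (1−f)/f ≈ 23 × 104 × 2.03143 ≈ 4859.18 mg.

4859 mg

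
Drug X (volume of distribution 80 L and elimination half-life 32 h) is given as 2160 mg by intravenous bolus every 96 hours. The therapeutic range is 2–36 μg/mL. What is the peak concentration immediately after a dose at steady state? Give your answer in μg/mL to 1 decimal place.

The dosing interval is 3 half-lives, so f = 2^(−3) = 0.125.
Accumulation ratio R = 1/(1 − f) = 1/0.875 = 8/7.
Single-dose peak C₀ = D/Vd = 2160/80 = 27 μg/mL.
Steady-state peak Cmax,ss = C₀·R = 27 × 8/7 ≈ 30.857 μg/mL.
Peak 30.9 μg/mL vs MTC 36 μg/mL: below toxic threshold.

30.9 μg/mL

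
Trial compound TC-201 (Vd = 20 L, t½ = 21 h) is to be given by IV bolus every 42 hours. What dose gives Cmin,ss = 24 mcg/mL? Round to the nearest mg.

1440 mg

τ/t½ = 42/21 ≈ 2, so f = (1/2)^(42/21) ≈ 0.250000.
Cmin,ss = (D/Vd)·f/(1−f), so D = Cmin,ss·Vd·(1−f)/f.
D = 24 × 20 × (1−f)/f ≈ 24 × 20 × 3.00000 ≈ 1440.00 mg.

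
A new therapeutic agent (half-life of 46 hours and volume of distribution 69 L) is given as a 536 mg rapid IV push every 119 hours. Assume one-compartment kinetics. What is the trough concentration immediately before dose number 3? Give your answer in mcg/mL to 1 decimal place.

1.5 mcg/mL

f = (1/2)^(τ/t½) = (1/2)^(119/46) ≈ 0.1664.
C₀ = D/Vd = 536/69 ≈ 7.768 mcg/mL.
Before the 3rd dose, 2 doses have been given. Superposition: Cmin = C₀·(f + f²).
≈ 7.768 × (0.1664 + 0.0277) ≈ 7.768 × 0.1941 ≈ 1.508 mcg/mL.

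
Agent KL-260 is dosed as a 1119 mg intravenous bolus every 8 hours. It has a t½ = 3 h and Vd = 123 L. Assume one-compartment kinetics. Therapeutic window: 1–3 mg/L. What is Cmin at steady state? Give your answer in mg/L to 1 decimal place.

1.7 mg/L

Over one 8-h interval, 8/3 ≈ 2.6667 half-lives elapse, leaving f ≈ 0.1575 of each dose.
Accumulation ratio R = 1/(1 − f) ≈ 1/0.8425 ≈ 1.1869.
Single-dose peak C₀ = D/Vd = 1119/123 ≈ 9.098 mg/L.
Cmax,ss = C₀/(1 − f) ≈ 9.098/0.8425 ≈ 10.799 mg/L.
Steady-state trough Cmin,ss = Cmax,ss·f ≈ 10.799 × 0.1575 ≈ 1.701 mg/L.
Trough 1.7 mg/L vs MEC 1 mg/L: adequate.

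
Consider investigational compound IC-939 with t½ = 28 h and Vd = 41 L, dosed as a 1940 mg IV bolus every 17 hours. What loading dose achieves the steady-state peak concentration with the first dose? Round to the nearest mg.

5648 mg

f = (1/2)^(17/28) ≈ 0.656496; accumulation ratio R = 1/(1−f) ≈ 2.91117.
Loading dose to hit Cmax,ss on first dose: D_load = D_maint·R ≈ 1940 × 2.91117 ≈ 5647.67 mg.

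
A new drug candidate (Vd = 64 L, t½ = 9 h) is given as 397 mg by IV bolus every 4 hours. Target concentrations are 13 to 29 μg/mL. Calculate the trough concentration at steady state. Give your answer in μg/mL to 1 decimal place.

k = ln2/t½ = ln2/9 ≈ 0.077016 h⁻¹; fraction remaining f = e^(−kτ) = e^(−0.077016×4) ≈ 0.7349.
Each bolus raises the concentration by D/Vd = 397/64 ≈ 6.203 μg/mL.
Steady-state trough Cmin,ss = C₀·f/(1−f) ≈ 6.203 × 0.7349/0.2651 ≈ 17.196 μg/mL.
Trough 17.2 μg/mL vs MEC 13 μg/mL: adequate.

17.2 μg/mL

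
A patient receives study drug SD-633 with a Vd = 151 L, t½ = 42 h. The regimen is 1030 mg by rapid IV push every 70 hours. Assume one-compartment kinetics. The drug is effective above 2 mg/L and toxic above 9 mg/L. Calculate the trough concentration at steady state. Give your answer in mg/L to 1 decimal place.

3.1 mg/L

Over one 70-h interval, 70/42 ≈ 1.6667 half-lives elapse, leaving f ≈ 0.3150 of each dose.
Accumulation ratio R = 1/(1 − f) ≈ 1/0.6850 ≈ 1.4599.
Each bolus raises the concentration by D/Vd = 1030/151 ≈ 6.821 mg/L.
Cmax,ss = C₀/(1 − f) ≈ 6.821/0.6850 ≈ 9.958 mg/L.
One interval later, Cmin,ss = Cmax,ss·e^(−kτ) ≈ 9.958 × 0.3150 ≈ 3.137 mg/L.
Trough 3.1 mg/L vs MEC 2 mg/L: adequate.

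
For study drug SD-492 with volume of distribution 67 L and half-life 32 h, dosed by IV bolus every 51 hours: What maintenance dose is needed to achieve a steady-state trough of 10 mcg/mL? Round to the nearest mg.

1352 mg

τ/t½ = 51/32 ≈ 1.5938, so f = (1/2)^(51/32) ≈ 0.331309.
Cmin,ss = (D/Vd)·f/(1−f), so D = Cmin,ss·Vd·(1−f)/f.
D = 10 × 67 × (1−f)/f ≈ 10 × 67 × 2.01833 ≈ 1352.28 mg.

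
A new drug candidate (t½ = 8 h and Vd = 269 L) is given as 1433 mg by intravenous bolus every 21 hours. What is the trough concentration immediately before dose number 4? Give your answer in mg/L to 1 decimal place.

f = (1/2)^(τ/t½) = (1/2)^(21/8) ≈ 0.1621.
C₀ = D/Vd = 1433/269 ≈ 5.327 mg/L.
Before the 4th dose, 3 doses have been given. Superposition: Cmin = C₀·(f + f² + … + f^3).
≈ 5.327 × (0.1621 + 0.0263 + 0.0043) ≈ 5.327 × 0.1927 ≈ 1.027 mg/L.

1.0 mg/L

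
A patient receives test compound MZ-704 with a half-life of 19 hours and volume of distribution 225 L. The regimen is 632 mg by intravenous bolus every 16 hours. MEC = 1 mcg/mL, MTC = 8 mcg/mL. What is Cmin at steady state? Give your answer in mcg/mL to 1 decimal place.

3.5 mcg/mL

k = ln2/t½ = ln2/19 ≈ 0.036481 h⁻¹; fraction remaining f = e^(−kτ) = e^(−0.036481×16) ≈ 0.5578.
Each bolus raises the concentration by D/Vd = 632/225 ≈ 2.809 mcg/mL.
Steady-state trough Cmin,ss = C₀·f/(1−f) ≈ 2.809 × 0.5578/0.4422 ≈ 3.543 mcg/mL.
Trough 3.5 mcg/mL vs MEC 1 mcg/mL: adequate.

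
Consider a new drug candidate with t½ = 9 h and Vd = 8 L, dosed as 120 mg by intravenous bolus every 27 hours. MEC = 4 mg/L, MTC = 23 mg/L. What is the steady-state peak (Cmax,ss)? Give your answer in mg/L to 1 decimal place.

17.1 mg/L

The dosing interval is 3 half-lives, so f = 2^(−3) = 0.125.
At steady state, R = 1/(1 − 0.125) = 8/7.
Single-dose peak C₀ = D/Vd = 120/8 = 15 mg/L.
Steady-state peak Cmax,ss = C₀·R = 15 × 8/7 ≈ 17.143 mg/L.
Peak 17.1 mg/L vs MTC 23 mg/L: below toxic threshold.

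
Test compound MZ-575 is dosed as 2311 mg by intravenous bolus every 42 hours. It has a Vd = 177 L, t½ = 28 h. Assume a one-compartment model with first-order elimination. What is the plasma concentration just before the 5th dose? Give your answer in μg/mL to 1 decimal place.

7.0 μg/mL

f = (1/2)^(τ/t½) = (1/2)^(42/28) ≈ 0.3536.
C₀ = D/Vd = 2311/177 ≈ 13.056 μg/mL.
Before the 5th dose, 4 doses have been given. Superposition: Cmin = C₀·(f + f² + … + f^4).
≈ 13.056 × (0.3536 + 0.1250 + 0.0442 + 0.0156) ≈ 13.056 × 0.5384 ≈ 7.029 μg/mL.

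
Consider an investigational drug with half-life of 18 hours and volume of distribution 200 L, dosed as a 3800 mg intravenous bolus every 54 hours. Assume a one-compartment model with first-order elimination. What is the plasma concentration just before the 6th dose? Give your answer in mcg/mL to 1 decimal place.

f = (1/2)^(τ/t½) = (1/2)^(54/18) ≈ 0.1250.
C₀ = D/Vd = 3800/200 ≈ 19.000 mcg/mL.
Before the 6th dose, 5 doses have been given. Superposition: Cmin = C₀·(f + f² + … + f^5).
≈ 19.000 × (0.1250 + 0.0156 + 0.0020 + 0.0002 + 0.0000) ≈ 19.000 × 0.1428 ≈ 2.713 mcg/mL.

2.7 mcg/mL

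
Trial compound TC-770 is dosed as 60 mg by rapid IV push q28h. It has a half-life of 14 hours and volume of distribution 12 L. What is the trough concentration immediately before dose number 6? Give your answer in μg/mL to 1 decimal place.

1.7 μg/mL

f = (1/2)^(τ/t½) = (1/2)^(28/14) ≈ 0.2500.
C₀ = D/Vd = 60/12 ≈ 5.000 μg/mL.
Before the 6th dose, 5 doses have been given. Superposition: Cmin = C₀·(f + f² + … + f^5).
≈ 5.000 × (0.2500 + 0.0625 + 0.0156 + 0.0039 + 0.0010) ≈ 5.000 × 0.3330 ≈ 1.665 μg/mL.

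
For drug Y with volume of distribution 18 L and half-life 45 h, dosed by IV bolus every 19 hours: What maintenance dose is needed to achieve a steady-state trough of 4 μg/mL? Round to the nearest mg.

24 mg

τ/t½ = 19/45 ≈ 0.42222, so f = (1/2)^(19/45) ≈ 0.746274.
Cmin,ss = (D/Vd)·f/(1−f), so D = Cmin,ss·Vd·(1−f)/f.
D = 4 × 18 × (1−f)/f ≈ 4 × 18 × 0.33999 ≈ 24.48 mg.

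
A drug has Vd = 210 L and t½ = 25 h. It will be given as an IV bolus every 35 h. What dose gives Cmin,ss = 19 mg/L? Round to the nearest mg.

τ/t½ = 35/25 ≈ 1.4, so f = (1/2)^(35/25) ≈ 0.378929.
Cmin,ss = (D/Vd)·f/(1−f), so D = Cmin,ss·Vd·(1−f)/f.
D = 19 × 210 × (1−f)/f ≈ 19 × 210 × 1.63902 ≈ 6539.69 mg.

6540 mg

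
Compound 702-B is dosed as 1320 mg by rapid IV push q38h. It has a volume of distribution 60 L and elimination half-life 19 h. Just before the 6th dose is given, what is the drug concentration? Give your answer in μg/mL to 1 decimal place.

7.3 μg/mL

f = (1/2)^(τ/t½) = (1/2)^(38/19) ≈ 0.2500.
C₀ = D/Vd = 1320/60 ≈ 22.000 μg/mL.
Before the 6th dose, 5 doses have been given. Superposition: Cmin = C₀·(f + f² + … + f^5).
≈ 22.000 × (0.2500 + 0.0625 + 0.0156 + 0.0039 + 0.0010) ≈ 22.000 × 0.3330 ≈ 7.326 μg/mL.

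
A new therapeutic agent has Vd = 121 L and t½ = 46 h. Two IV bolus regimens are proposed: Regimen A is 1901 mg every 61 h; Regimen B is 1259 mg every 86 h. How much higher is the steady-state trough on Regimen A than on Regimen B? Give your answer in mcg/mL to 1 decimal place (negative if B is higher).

Regimen A: f = (1/2)^(61/46) ≈ 0.3988; Cmin,ss = (1901/121)·f/(1−f) ≈ 10.422 mcg/mL.
Regimen B: f = (1/2)^(86/46) ≈ 0.2737; Cmin,ss = (1259/121)·f/(1−f) ≈ 3.921 mcg/mL.
Difference ≈ 10.422 − 3.921 ≈ 6.501 mcg/mL.

6.5 mcg/mL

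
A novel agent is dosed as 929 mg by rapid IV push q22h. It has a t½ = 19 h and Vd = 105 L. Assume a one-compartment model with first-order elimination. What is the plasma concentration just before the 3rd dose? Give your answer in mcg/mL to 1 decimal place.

5.7 mcg/mL

f = (1/2)^(τ/t½) = (1/2)^(22/19) ≈ 0.4482.
C₀ = D/Vd = 929/105 ≈ 8.848 mcg/mL.
Before the 3rd dose, 2 doses have been given. Superposition: Cmin = C₀·(f + f²).
≈ 8.848 × (0.4482 + 0.2009) ≈ 8.848 × 0.6491 ≈ 5.743 mcg/mL.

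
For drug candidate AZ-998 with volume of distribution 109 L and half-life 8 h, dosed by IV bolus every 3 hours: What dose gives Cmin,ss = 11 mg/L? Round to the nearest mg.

356 mg

τ/t½ = 3/8 ≈ 0.375, so f = (1/2)^(3/8) ≈ 0.771105.
Cmin,ss = (D/Vd)·f/(1−f), so D = Cmin,ss·Vd·(1−f)/f.
D = 11 × 109 × (1−f)/f ≈ 11 × 109 × 0.29684 ≈ 355.91 mg.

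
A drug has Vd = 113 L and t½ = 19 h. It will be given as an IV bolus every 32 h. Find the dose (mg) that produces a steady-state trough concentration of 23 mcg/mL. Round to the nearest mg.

τ/t½ = 32/19 ≈ 1.6842, so f = (1/2)^(32/19) ≈ 0.311173.
Cmin,ss = (D/Vd)·f/(1−f), so D = Cmin,ss·Vd·(1−f)/f.
D = 23 × 113 × (1−f)/f ≈ 23 × 113 × 2.21365 ≈ 5753.28 mg.

5753 mg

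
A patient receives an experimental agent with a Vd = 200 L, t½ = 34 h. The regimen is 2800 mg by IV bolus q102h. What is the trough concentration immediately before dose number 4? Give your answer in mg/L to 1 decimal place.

2.0 mg/L

f = (1/2)^(τ/t½) = (1/2)^(102/34) ≈ 0.1250.
C₀ = D/Vd = 2800/200 ≈ 14.000 mg/L.
Before the 4th dose, 3 doses have been given. Superposition: Cmin = C₀·(f + f² + … + f^3).
≈ 14.000 × (0.1250 + 0.0156 + 0.0020) ≈ 14.000 × 0.1426 ≈ 1.996 mg/L.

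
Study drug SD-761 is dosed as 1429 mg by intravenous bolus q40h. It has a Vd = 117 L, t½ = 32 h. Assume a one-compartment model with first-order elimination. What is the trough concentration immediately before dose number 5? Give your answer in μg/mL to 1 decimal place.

8.6 μg/mL

f = (1/2)^(τ/t½) = (1/2)^(40/32) ≈ 0.4204.
C₀ = D/Vd = 1429/117 ≈ 12.214 μg/mL.
Before the 5th dose, 4 doses have been given. Superposition: Cmin = C₀·(f + f² + … + f^4).
≈ 12.214 × (0.4204 + 0.1767 + 0.0743 + 0.0312) ≈ 12.214 × 0.7026 ≈ 8.582 μg/mL.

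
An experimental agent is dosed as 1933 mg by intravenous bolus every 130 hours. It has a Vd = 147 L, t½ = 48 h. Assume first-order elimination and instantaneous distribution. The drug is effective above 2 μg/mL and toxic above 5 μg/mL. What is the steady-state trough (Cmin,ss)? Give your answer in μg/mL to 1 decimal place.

k = ln2/t½ = ln2/48 ≈ 0.014441 h⁻¹; fraction remaining f = e^(−kτ) = e^(−0.014441×130) ≈ 0.1530.
At steady state, accumulation factor R = 1/(1 − e^(−kτ)) ≈ 1.1806.
Single-dose peak C₀ = D/Vd = 1933/147 ≈ 13.150 μg/mL.
Cmax,ss = C₀/(1 − f) ≈ 13.150/0.8470 ≈ 15.525 μg/mL.
One interval later, Cmin,ss = Cmax,ss·e^(−kτ) ≈ 15.525 × 0.1530 ≈ 2.375 μg/mL.
Trough 2.4 μg/mL vs MEC 2 μg/mL: adequate.

2.4 μg/mL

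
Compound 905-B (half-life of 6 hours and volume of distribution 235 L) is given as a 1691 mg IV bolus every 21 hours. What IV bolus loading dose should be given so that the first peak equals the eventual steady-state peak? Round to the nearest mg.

1855 mg

f = (1/2)^(21/6) ≈ 0.088388; accumulation ratio R = 1/(1−f) ≈ 1.09696.
Loading dose to hit Cmax,ss on first dose: D_load = D_maint·R ≈ 1691 × 1.09696 ≈ 1854.96 mg.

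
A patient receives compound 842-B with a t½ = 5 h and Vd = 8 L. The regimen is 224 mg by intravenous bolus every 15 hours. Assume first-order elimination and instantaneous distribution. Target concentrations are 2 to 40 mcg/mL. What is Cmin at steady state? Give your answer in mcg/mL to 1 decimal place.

4.0 mcg/mL

The dosing interval is 3 half-lives, so f = 2^(−3) = 0.125.
At steady state, R = 1/(1 − 0.125) = 8/7.
Single-dose peak C₀ = D/Vd = 224/8 = 28 mcg/mL.
Steady-state peak Cmax,ss = C₀·R = 28 × 8/7 ≈ 32.000 mcg/mL.
Steady-state trough Cmin,ss = Cmax,ss·f ≈ 32.000 × 0.125 ≈ 4.000 mcg/mL.
Trough 4.0 mcg/mL vs MEC 2 mcg/mL: adequate.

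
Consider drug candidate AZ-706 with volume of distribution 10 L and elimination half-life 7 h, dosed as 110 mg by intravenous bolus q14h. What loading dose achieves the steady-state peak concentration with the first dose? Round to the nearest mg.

f = (1/2)^(14/7) ≈ 0.250000; accumulation ratio R = 1/(1−f) ≈ 1.33333.
Loading dose to hit Cmax,ss on first dose: D_load = D_maint·R ≈ 110 × 1.33333 ≈ 146.67 mg.

147 mg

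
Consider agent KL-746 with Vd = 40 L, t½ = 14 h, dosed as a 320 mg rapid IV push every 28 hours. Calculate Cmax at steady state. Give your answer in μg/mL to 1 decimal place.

τ = 28 h = 2 half-lives, so f = (1/2)^2 = 0.25.
Accumulation ratio R = 1/(1 − f) = 1/0.75 = 4/3.
Single-dose peak C₀ = D/Vd = 320/40 = 8 μg/mL.
Steady-state peak Cmax,ss = C₀·R = 8 × 4/3 ≈ 10.667 μg/mL.

10.7 μg/mL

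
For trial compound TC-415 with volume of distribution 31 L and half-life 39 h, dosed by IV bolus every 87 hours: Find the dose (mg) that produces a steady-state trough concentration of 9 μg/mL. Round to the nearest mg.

1031 mg

τ/t½ = 87/39 ≈ 2.2308, so f = (1/2)^(87/39) ≈ 0.213045.
Cmin,ss = (D/Vd)·f/(1−f), so D = Cmin,ss·Vd·(1−f)/f.
D = 9 × 31 × (1−f)/f ≈ 9 × 31 × 3.69384 ≈ 1030.58 mg.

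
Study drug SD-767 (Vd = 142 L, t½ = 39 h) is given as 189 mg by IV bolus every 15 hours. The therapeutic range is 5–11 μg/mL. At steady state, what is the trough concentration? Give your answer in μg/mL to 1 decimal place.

4.4 μg/mL

τ/t½ = 15/39 ≈ 0.38462, so fraction remaining f = (1/2)^(15/39) ≈ 0.7660.
Accumulation ratio R = 1/(1 − f) ≈ 1/0.2340 ≈ 4.2735.
Single-dose peak C₀ = D/Vd = 189/142 ≈ 1.331 μg/mL.
Steady-state peak Cmax,ss = C₀·R ≈ 1.331 × 4.2735 ≈ 5.688 μg/mL.
Steady-state trough Cmin,ss = Cmax,ss·f ≈ 5.688 × 0.7660 ≈ 4.357 μg/mL.
Trough 4.4 μg/mL vs MEC 5 μg/mL: subtherapeutic.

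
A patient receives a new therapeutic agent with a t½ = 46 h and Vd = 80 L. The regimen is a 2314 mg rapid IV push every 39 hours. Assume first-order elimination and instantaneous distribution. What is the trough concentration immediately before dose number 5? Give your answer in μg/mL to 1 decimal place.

f = (1/2)^(τ/t½) = (1/2)^(39/46) ≈ 0.5556.
C₀ = D/Vd = 2314/80 ≈ 28.925 μg/mL.
Before the 5th dose, 4 doses have been given. Superposition: Cmin = C₀·(f + f² + … + f^4).
≈ 28.925 × (0.5556 + 0.3087 + 0.1715 + 0.0953) ≈ 28.925 × 1.1311 ≈ 32.717 μg/mL.

32.7 μg/mL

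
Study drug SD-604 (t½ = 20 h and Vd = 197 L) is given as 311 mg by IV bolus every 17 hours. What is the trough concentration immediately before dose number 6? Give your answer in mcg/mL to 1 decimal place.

f = (1/2)^(τ/t½) = (1/2)^(17/20) ≈ 0.5548.
C₀ = D/Vd = 311/197 ≈ 1.579 mcg/mL.
Before the 6th dose, 5 doses have been given. Superposition: Cmin = C₀·(f + f² + … + f^5).
≈ 1.579 × (0.5548 + 0.3078 + 0.1708 + 0.0947 + 0.0526) ≈ 1.579 × 1.1807 ≈ 1.864 mcg/mL.

1.9 mcg/mL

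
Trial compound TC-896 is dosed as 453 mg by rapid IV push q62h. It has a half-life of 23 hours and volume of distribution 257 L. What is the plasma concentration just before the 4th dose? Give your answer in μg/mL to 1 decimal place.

0.3 μg/mL

f = (1/2)^(τ/t½) = (1/2)^(62/23) ≈ 0.1544.
C₀ = D/Vd = 453/257 ≈ 1.763 μg/mL.
Before the 4th dose, 3 doses have been given. Superposition: Cmin = C₀·(f + f² + … + f^3).
≈ 1.763 × (0.1544 + 0.0238 + 0.0037) ≈ 1.763 × 0.1819 ≈ 0.321 μg/mL.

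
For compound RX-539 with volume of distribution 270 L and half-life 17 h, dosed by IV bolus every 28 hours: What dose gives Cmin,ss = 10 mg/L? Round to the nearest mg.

τ/t½ = 28/17 ≈ 1.6471, so f = (1/2)^(28/17) ≈ 0.319290.
Cmin,ss = (D/Vd)·f/(1−f), so D = Cmin,ss·Vd·(1−f)/f.
D = 10 × 270 × (1−f)/f ≈ 10 × 270 × 2.13195 ≈ 5756.26 mg.

5756 mg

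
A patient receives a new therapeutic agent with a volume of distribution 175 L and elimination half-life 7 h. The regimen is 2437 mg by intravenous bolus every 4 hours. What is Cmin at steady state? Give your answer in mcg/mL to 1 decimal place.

28.7 mcg/mL

k = ln2/t½ = ln2/7 ≈ 0.099021 h⁻¹; fraction remaining f = e^(−kτ) = e^(−0.099021×4) ≈ 0.6730.
At steady state, accumulation factor R = 1/(1 − e^(−kτ)) ≈ 3.0581.
Each bolus raises the concentration by D/Vd = 2437/175 ≈ 13.926 mcg/mL.
Cmax,ss = C₀/(1 − f) ≈ 13.926/0.3270 ≈ 42.587 mcg/mL.
One interval later, Cmin,ss = Cmax,ss·e^(−kτ) ≈ 42.587 × 0.6730 ≈ 28.661 mcg/mL.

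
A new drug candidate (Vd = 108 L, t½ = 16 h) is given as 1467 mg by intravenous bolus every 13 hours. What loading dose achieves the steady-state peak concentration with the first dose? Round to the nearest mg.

3407 mg

f = (1/2)^(13/16) ≈ 0.569394; accumulation ratio R = 1/(1−f) ≈ 2.32231.
Loading dose to hit Cmax,ss on first dose: D_load = D_maint·R ≈ 1467 × 2.32231 ≈ 3406.83 mg.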